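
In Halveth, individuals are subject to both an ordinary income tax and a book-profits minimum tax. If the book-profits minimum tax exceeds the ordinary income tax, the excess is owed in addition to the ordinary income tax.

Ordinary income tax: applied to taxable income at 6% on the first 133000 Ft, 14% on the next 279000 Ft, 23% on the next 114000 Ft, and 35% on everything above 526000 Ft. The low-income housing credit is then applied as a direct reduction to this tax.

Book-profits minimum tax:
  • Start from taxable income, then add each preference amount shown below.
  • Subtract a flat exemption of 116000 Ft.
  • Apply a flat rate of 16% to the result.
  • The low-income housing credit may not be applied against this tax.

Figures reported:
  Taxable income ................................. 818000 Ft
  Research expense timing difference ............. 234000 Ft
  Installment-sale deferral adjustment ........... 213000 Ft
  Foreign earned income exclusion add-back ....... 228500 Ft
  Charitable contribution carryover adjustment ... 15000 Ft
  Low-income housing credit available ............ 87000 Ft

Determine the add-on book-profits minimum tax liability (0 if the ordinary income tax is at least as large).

Ordinary income tax:
  133000 Ft × 6% = 7980 Ft
  279000 Ft × 14% = 39060 Ft
  114000 Ft × 23% = 26220 Ft
  292000 Ft × 35% = 102200 Ft
  → 175460 Ft
  Less low-income housing credit 87000 Ft → 88460 Ft

Book-profits minimum tax:
  Adjusted income: 818000 Ft + 234000 Ft + 213000 Ft + 228500 Ft + 15000 Ft = 1508500 Ft
  Less exemption 116000 Ft → base 1392500 Ft
  1392500 Ft × 16% = 222800 Ft

Excess of book-profits minimum tax over ordinary income tax: 222800 Ft − 88460 Ft = 134340 Ft.

134340 Ft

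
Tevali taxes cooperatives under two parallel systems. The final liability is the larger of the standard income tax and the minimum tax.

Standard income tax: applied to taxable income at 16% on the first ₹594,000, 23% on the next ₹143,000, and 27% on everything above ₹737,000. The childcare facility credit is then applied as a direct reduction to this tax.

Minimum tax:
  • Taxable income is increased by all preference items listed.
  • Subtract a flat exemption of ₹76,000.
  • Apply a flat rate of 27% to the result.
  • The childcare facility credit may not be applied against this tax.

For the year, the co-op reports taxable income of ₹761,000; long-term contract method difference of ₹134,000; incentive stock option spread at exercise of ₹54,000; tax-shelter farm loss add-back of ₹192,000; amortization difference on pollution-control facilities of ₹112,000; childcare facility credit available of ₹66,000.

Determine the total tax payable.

Standard income tax:
  ₹594,000 × 16% = ₹95,040
  ₹143,000 × 23% = ₹32,890
  ₹24,000 × 27% = ₹6,480
  → ₹134,410
  Less childcare facility credit ₹66,000 → ₹68,410

Minimum tax:
  Adjusted income: ₹761,000 + ₹134,000 + ₹54,000 + ₹192,000 + ₹112,000 = ₹1,253,000
  Less exemption ₹76,000 → base ₹1,177,000
  ₹1,177,000 × 27% = ₹317,790

₹317,790 > ₹68,410, so the minimum tax is the binding amount.

₹317,790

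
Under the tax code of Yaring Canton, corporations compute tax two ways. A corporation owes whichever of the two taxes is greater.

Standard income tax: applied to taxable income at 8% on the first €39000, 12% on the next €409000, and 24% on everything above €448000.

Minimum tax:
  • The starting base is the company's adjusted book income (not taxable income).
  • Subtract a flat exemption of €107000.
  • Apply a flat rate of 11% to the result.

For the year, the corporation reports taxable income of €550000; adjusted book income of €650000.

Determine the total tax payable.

€76680

Standard income tax:
  €39000 × 8% = €3120
  €409000 × 12% = €49080
  €102000 × 24% = €24480
  → €76680

Minimum tax:
  Base (adjusted book income): €650000
  Less exemption €107000 → base €543000
  €543000 × 11% = €59730

€76680 > €59730, so the standard income tax governs.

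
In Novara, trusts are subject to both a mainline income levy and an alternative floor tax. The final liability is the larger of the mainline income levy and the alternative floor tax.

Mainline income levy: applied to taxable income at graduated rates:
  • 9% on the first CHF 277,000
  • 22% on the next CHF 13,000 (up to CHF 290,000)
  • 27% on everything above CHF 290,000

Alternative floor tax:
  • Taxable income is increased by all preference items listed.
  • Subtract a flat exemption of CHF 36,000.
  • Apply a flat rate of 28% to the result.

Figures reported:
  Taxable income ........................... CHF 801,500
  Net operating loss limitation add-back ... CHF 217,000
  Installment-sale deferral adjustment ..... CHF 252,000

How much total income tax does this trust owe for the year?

CHF 345,660

Mainline income levy:
  CHF 277,000 × 9% = CHF 24,930
  CHF 13,000 × 22% = CHF 2,860
  CHF 511,500 × 27% = CHF 138,105
  → CHF 165,895

Alternative floor tax:
  Adjusted income: CHF 801,500 + CHF 217,000 + CHF 252,000 = CHF 1,270,500
  Less exemption CHF 36,000 → base CHF 1,234,500
  CHF 1,234,500 × 28% = CHF 345,660

CHF 345,660 > CHF 165,895, so the alternative floor tax is the binding amount.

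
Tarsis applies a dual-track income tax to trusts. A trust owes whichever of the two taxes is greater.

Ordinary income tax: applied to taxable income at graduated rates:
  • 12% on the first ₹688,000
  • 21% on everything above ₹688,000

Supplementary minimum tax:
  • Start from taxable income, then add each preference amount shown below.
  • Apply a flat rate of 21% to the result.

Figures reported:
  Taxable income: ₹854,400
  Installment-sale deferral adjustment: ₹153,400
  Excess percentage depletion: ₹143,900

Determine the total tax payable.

₹241,857

Ordinary income tax:
  ₹688,000 × 12% = ₹82,560
  ₹166,400 × 21% = ₹34,944
  → ₹117,504

Supplementary minimum tax:
  Adjusted income: ₹854,400 + ₹153,400 + ₹143,900 = ₹1,151,700
  ₹1,151,700 × 21% = ₹241,857

₹241,857 > ₹117,504, so the supplementary minimum tax is the binding amount.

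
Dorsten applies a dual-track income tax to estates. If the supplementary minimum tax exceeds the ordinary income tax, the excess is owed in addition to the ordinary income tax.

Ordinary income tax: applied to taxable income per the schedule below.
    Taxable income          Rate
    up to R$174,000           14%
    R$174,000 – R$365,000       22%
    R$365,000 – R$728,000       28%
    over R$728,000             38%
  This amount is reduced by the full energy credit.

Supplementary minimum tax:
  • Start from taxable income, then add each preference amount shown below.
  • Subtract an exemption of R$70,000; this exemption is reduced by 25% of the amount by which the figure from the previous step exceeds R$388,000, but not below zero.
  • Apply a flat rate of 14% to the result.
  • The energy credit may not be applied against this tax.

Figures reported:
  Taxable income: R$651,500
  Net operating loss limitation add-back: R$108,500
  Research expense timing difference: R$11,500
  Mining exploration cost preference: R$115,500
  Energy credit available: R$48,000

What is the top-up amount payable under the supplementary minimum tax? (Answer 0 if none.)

Ordinary income tax:
  R$174,000 × 14% = R$24,360
  R$191,000 × 22% = R$42,020
  R$286,500 × 28% = R$80,220
  → R$146,600
  Less energy credit R$48,000 → R$98,600

Supplementary minimum tax:
  Adjusted income: R$651,500 + R$108,500 + R$11,500 + R$115,500 = R$887,000
  Exemption: 25% × (R$887,000 − R$388,000) = R$124,750 ≥ R$70,000, so the exemption is fully phased out
  Base: R$887,000 − R$0 = R$887,000
  R$887,000 × 14% = R$124,180

Excess of supplementary minimum tax over ordinary income tax: R$124,180 − R$98,600 = R$25,580.

R$25,580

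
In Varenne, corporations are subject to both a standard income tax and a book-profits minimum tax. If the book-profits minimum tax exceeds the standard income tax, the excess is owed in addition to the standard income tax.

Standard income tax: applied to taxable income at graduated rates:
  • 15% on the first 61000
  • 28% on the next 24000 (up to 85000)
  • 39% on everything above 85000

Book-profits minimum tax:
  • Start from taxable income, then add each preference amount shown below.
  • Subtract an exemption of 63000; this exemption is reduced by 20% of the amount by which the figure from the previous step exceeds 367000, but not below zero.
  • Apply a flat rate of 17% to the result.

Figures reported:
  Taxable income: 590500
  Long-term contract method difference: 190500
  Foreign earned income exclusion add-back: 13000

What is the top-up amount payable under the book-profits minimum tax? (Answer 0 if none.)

Book-profits minimum tax:
  Adjusted income: 590500 + 190500 + 13000 = 794000
  Exemption: 20% × (794000 − 367000) = 85400 ≥ 63000, so the exemption is fully phased out
  Base: 794000 − 0 = 794000
  794000 × 17% = 134980

Standard income tax:
  61000 × 15% = 9150
  24000 × 28% = 6720
  505500 × 39% = 197145
  → 213015

134980 ≤ 213015, so no add-on is due.

0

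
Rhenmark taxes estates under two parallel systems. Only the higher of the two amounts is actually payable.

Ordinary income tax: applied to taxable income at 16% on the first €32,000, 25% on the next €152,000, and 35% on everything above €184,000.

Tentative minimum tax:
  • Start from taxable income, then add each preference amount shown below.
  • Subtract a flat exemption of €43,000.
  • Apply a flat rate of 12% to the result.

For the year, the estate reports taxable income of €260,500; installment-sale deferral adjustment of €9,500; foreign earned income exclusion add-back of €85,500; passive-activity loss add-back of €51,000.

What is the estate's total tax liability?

Tentative minimum tax:
  Adjusted income: €260,500 + €9,500 + €85,500 + €51,000 = €406,500
  Less exemption €43,000 → base €363,500
  €363,500 × 12% = €43,620

Ordinary income tax:
  €32,000 × 16% = €5,120
  €152,000 × 25% = €38,000
  €76,500 × 35% = €26,775
  → €69,895

€69,895 > €43,620, so the ordinary income tax governs.

€69,895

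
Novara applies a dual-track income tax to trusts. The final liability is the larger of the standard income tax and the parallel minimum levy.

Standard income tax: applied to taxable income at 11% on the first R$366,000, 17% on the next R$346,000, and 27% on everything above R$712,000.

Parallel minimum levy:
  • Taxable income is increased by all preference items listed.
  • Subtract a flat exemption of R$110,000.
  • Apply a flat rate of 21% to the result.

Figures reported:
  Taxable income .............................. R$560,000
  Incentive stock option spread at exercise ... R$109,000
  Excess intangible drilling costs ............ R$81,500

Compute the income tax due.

R$134,505

Parallel minimum levy:
  Adjusted income: R$560,000 + R$109,000 + R$81,500 = R$750,500
  Less exemption R$110,000 → base R$640,500
  R$640,500 × 21% = R$134,505

Standard income tax:
  R$366,000 × 11% = R$40,260
  R$194,000 × 17% = R$32,980
  → R$73,240

R$134,505 > R$73,240, so the parallel minimum levy is the binding amount.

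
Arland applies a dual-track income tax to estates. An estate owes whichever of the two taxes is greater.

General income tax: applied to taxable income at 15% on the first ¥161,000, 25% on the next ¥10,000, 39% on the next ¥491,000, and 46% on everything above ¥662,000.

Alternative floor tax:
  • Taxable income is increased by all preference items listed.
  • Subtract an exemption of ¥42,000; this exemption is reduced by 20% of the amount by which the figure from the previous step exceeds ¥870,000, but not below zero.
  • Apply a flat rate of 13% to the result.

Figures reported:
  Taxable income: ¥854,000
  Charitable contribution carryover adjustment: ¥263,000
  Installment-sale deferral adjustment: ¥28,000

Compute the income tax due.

General income tax:
  ¥161,000 × 15% = ¥24,150
  ¥10,000 × 25% = ¥2,500
  ¥491,000 × 39% = ¥191,490
  ¥192,000 × 46% = ¥88,320
  → ¥306,460

Alternative floor tax:
  Adjusted income: ¥854,000 + ¥263,000 + ¥28,000 = ¥1,145,000
  Exemption: 20% × (¥1,145,000 − ¥870,000) = ¥55,000 ≥ ¥42,000, so the exemption is fully phased out
  Base: ¥1,145,000 − ¥0 = ¥1,145,000
  ¥1,145,000 × 13% = ¥148,850

¥306,460 > ¥148,850, so the general income tax governs.

¥306,460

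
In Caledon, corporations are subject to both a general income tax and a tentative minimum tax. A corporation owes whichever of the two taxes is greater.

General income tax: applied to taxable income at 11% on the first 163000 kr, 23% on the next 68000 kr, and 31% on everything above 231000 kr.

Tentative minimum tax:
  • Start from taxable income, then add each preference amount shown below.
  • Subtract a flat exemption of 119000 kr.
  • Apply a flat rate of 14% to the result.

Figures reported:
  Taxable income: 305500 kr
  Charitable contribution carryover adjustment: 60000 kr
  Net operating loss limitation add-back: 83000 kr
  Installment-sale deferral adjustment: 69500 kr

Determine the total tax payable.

56665 kr

Tentative minimum tax:
  Adjusted income: 305500 kr + 60000 kr + 83000 kr + 69500 kr = 518000 kr
  Less exemption 119000 kr → base 399000 kr
  399000 kr × 14% = 55860 kr

General income tax:
  163000 kr × 11% = 17930 kr
  68000 kr × 23% = 15640 kr
  74500 kr × 31% = 23095 kr
  → 56665 kr

56665 kr > 55860 kr, so the general income tax governs.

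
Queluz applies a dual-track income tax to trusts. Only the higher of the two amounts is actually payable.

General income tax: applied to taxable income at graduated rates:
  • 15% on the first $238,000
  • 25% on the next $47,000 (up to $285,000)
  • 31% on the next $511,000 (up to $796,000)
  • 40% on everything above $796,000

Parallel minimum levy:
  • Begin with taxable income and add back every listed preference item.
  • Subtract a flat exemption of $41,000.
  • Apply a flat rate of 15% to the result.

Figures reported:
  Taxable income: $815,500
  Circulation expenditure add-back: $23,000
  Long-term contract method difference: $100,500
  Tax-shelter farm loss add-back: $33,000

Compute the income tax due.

General income tax:
  $238,000 × 15% = $35,700
  $47,000 × 25% = $11,750
  $511,000 × 31% = $158,410
  $19,500 × 40% = $7,800
  → $213,660

Parallel minimum levy:
  Adjusted income: $815,500 + $23,000 + $100,500 + $33,000 = $972,000
  Less exemption $41,000 → base $931,000
  $931,000 × 15% = $139,650

$213,660 > $139,650, so the general income tax governs.

$213,660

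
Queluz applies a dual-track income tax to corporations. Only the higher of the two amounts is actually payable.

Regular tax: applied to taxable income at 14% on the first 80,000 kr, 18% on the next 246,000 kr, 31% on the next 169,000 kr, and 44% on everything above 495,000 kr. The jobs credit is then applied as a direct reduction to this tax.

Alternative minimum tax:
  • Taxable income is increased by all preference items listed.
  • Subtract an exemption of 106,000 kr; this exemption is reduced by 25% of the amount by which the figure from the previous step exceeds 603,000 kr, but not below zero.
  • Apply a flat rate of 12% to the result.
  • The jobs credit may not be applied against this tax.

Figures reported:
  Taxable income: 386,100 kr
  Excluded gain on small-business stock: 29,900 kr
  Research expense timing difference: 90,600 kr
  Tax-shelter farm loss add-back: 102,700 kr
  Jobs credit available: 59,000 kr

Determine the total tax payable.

Alternative minimum tax:
  Adjusted income: 386,100 kr + 29,900 kr + 90,600 kr + 102,700 kr = 609,300 kr
  Exemption: 106,000 kr − 25% × (609,300 kr − 603,000 kr) = 106,000 kr − 1,575 kr = 104,425 kr
  Base: 609,300 kr − 104,425 kr = 504,875 kr
  504,875 kr × 12% = 60,585 kr

Regular tax:
  80,000 kr × 14% = 11,200 kr
  246,000 kr × 18% = 44,280 kr
  60,100 kr × 31% = 18,631 kr
  → 74,111 kr
  Less jobs credit 59,000 kr → 15,111 kr

60,585 kr > 15,111 kr, so the alternative minimum tax is the binding amount.

60,585 kr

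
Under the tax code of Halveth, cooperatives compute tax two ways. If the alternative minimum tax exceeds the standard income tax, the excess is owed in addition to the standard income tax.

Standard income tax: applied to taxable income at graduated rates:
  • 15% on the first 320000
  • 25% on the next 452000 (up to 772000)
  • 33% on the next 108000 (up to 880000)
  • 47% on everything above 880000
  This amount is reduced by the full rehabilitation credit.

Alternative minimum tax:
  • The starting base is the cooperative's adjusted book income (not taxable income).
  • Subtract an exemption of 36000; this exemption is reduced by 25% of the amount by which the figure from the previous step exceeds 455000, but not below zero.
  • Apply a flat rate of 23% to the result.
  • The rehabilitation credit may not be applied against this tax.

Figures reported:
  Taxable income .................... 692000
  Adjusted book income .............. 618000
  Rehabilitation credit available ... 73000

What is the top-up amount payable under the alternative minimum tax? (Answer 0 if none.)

Alternative minimum tax:
  Base (adjusted book income): 618000
  Exemption: 25% × (618000 − 455000) = 40750 ≥ 36000, so the exemption is fully phased out
  Base: 618000 − 0 = 618000
  618000 × 23% = 142140

Standard income tax:
  320000 × 15% = 48000
  372000 × 25% = 93000
  → 141000
  Less rehabilitation credit 73000 → 68000

Excess of alternative minimum tax over standard income tax: 142140 − 68000 = 74140.

74140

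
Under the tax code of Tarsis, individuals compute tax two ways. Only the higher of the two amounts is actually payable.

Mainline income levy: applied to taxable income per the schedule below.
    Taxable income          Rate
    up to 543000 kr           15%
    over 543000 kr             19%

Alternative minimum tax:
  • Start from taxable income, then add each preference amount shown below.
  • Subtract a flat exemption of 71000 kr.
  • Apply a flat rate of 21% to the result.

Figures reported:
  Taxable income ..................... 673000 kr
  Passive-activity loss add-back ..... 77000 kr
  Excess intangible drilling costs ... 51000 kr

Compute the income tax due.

153300 kr

Alternative minimum tax:
  Adjusted income: 673000 kr + 77000 kr + 51000 kr = 801000 kr
  Less exemption 71000 kr → base 730000 kr
  730000 kr × 21% = 153300 kr

Mainline income levy:
  543000 kr × 15% = 81450 kr
  130000 kr × 19% = 24700 kr
  → 106150 kr

153300 kr > 106150 kr, so the alternative minimum tax is the binding amount.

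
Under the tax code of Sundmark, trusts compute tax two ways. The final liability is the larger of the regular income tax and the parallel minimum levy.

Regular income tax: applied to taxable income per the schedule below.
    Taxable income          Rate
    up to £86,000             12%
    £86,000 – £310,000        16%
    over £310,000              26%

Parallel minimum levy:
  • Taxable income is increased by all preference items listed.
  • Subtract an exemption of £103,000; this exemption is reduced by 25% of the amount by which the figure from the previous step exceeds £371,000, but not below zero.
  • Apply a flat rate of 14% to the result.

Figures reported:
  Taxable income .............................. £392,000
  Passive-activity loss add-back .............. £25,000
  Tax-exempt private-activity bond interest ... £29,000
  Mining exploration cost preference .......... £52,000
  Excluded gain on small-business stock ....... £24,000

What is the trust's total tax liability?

£67,480

Regular income tax:
  £86,000 × 12% = £10,320
  £224,000 × 16% = £35,840
  £82,000 × 26% = £21,320
  → £67,480

Parallel minimum levy:
  Adjusted income: £392,000 + £25,000 + £29,000 + £52,000 + £24,000 = £522,000
  Exemption: £103,000 − 25% × (£522,000 − £371,000) = £103,000 − £37,750 = £65,250
  Base: £522,000 − £65,250 = £456,750
  £456,750 × 14% = £63,945

£67,480 > £63,945, so the regular income tax governs.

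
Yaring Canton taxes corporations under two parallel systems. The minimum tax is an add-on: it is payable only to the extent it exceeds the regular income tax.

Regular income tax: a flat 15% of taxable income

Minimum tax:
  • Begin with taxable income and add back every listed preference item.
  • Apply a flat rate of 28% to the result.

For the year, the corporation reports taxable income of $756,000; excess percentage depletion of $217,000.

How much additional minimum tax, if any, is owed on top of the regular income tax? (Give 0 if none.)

$159,040

Regular income tax:
  $756,000 × 15% = $113,400

Minimum tax:
  Adjusted income: $756,000 + $217,000 = $973,000
  $973,000 × 28% = $272,440

Excess of minimum tax over regular income tax: $272,440 − $113,400 = $159,040.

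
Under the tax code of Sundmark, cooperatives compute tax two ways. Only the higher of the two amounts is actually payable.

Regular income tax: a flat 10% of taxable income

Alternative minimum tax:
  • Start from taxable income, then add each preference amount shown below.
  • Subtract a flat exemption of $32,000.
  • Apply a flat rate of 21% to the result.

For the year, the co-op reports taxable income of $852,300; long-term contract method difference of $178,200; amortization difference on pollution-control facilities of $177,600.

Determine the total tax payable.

$246,981

Alternative minimum tax:
  Adjusted income: $852,300 + $178,200 + $177,600 = $1,208,100
  Less exemption $32,000 → base $1,176,100
  $1,176,100 × 21% = $246,981

Regular income tax:
  $852,300 × 10% = $85,230

$246,981 > $85,230, so the alternative minimum tax is the binding amount.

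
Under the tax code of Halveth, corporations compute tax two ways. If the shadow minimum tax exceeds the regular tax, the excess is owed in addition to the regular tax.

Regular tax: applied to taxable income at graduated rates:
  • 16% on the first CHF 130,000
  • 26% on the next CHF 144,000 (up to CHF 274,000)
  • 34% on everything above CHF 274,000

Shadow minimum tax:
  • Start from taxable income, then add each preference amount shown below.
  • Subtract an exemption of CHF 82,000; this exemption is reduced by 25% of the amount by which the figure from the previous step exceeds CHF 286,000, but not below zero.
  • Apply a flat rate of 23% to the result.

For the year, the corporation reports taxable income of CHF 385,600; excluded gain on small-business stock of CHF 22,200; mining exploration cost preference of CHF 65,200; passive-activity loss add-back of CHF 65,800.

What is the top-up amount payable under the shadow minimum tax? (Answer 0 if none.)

Regular tax:
  CHF 130,000 × 16% = CHF 20,800
  CHF 144,000 × 26% = CHF 37,440
  CHF 111,600 × 34% = CHF 37,944
  → CHF 96,184

Shadow minimum tax:
  Adjusted income: CHF 385,600 + CHF 22,200 + CHF 65,200 + CHF 65,800 = CHF 538,800
  Exemption: CHF 82,000 − 25% × (CHF 538,800 − CHF 286,000) = CHF 82,000 − CHF 63,200 = CHF 18,800
  Base: CHF 538,800 − CHF 18,800 = CHF 520,000
  CHF 520,000 × 23% = CHF 119,600

Excess of shadow minimum tax over regular tax: CHF 119,600 − CHF 96,184 = CHF 23,416.

CHF 23,416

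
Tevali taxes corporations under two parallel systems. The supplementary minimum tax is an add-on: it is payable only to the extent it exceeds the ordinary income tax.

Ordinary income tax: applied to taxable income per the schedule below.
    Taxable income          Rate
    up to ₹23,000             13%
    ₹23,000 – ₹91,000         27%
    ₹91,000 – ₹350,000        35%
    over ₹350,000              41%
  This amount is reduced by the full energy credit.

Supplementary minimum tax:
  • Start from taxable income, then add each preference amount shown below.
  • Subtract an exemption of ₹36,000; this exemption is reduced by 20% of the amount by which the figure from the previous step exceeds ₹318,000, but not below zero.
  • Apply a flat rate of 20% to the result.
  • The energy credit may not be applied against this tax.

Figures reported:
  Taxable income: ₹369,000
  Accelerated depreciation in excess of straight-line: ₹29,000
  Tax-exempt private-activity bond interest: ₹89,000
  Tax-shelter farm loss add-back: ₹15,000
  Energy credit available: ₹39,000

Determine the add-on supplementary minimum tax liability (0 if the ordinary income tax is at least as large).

Ordinary income tax:
  ₹23,000 × 13% = ₹2,990
  ₹68,000 × 27% = ₹18,360
  ₹259,000 × 35% = ₹90,650
  ₹19,000 × 41% = ₹7,790
  → ₹119,790
  Less energy credit ₹39,000 → ₹80,790

Supplementary minimum tax:
  Adjusted income: ₹369,000 + ₹29,000 + ₹89,000 + ₹15,000 = ₹502,000
  Exemption: 20% × (₹502,000 − ₹318,000) = ₹36,800 ≥ ₹36,000, so the exemption is fully phased out
  Base: ₹502,000 − ₹0 = ₹502,000
  ₹502,000 × 20% = ₹100,400

Excess of supplementary minimum tax over ordinary income tax: ₹100,400 − ₹80,790 = ₹19,610.

₹19,610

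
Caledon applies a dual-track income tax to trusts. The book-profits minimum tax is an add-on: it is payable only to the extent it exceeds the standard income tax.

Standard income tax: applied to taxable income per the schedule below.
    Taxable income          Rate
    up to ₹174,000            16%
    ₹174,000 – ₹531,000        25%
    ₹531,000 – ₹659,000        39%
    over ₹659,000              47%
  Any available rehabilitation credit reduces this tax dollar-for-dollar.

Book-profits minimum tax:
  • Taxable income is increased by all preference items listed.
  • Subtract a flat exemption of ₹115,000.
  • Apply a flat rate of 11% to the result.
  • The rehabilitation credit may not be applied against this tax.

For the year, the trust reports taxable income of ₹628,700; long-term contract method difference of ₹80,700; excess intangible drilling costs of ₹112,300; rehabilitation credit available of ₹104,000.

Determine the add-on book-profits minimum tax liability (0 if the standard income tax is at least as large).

Book-profits minimum tax:
  Adjusted income: ₹628,700 + ₹80,700 + ₹112,300 = ₹821,700
  Less exemption ₹115,000 → base ₹706,700
  ₹706,700 × 11% = ₹77,737

Standard income tax:
  ₹174,000 × 16% = ₹27,840
  ₹357,000 × 25% = ₹89,250
  ₹97,700 × 39% = ₹38,103
  → ₹155,193
  Less rehabilitation credit ₹104,000 → ₹51,193

Excess of book-profits minimum tax over standard income tax: ₹77,737 − ₹51,193 = ₹26,544.

₹26,544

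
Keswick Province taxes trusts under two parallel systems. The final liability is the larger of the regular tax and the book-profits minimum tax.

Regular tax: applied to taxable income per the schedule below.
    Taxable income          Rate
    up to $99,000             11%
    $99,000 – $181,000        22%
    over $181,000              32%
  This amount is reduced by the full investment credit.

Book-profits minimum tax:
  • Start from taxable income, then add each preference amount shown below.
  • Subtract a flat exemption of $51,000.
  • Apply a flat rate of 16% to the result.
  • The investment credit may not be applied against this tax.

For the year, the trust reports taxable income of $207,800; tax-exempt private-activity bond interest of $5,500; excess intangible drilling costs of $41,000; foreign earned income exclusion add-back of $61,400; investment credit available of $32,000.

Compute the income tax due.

$42,352

Book-profits minimum tax:
  Adjusted income: $207,800 + $5,500 + $41,000 + $61,400 = $315,700
  Less exemption $51,000 → base $264,700
  $264,700 × 16% = $42,352

Regular tax:
  $99,000 × 11% = $10,890
  $82,000 × 22% = $18,040
  $26,800 × 32% = $8,576
  → $37,506
  Less investment credit $32,000 → $5,506

$42,352 > $5,506, so the book-profits minimum tax is the binding amount.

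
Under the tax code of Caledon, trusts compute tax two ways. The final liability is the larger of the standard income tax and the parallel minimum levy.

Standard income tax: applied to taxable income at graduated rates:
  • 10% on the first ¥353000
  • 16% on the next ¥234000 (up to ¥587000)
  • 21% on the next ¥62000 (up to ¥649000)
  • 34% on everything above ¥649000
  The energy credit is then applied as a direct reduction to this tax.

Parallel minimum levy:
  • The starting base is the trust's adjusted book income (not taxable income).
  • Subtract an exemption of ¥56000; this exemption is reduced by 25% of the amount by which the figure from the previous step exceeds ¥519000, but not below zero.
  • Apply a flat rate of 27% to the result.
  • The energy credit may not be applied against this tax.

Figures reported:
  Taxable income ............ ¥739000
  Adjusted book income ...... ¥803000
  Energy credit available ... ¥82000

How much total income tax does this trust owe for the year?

¥216810

Parallel minimum levy:
  Base (adjusted book income): ¥803000
  Exemption: 25% × (¥803000 − ¥519000) = ¥71000 ≥ ¥56000, so the exemption is fully phased out
  Base: ¥803000 − ¥0 = ¥803000
  ¥803000 × 27% = ¥216810

Standard income tax:
  ¥353000 × 10% = ¥35300
  ¥234000 × 16% = ¥37440
  ¥62000 × 21% = ¥13020
  ¥90000 × 34% = ¥30600
  → ¥116360
  Less energy credit ¥82000 → ¥34360

¥216810 > ¥34360, so the parallel minimum levy is the binding amount.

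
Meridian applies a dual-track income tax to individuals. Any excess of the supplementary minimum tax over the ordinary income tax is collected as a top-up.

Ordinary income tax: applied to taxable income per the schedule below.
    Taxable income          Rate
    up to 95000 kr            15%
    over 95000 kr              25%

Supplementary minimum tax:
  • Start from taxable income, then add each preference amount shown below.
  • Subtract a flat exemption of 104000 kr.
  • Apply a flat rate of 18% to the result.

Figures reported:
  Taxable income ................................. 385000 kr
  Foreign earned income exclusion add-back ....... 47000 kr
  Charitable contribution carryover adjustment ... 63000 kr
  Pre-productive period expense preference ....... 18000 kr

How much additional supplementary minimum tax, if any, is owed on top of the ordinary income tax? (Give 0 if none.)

Supplementary minimum tax:
  Adjusted income: 385000 kr + 47000 kr + 63000 kr + 18000 kr = 513000 kr
  Less exemption 104000 kr → base 409000 kr
  409000 kr × 18% = 73620 kr

Ordinary income tax:
  95000 kr × 15% = 14250 kr
  290000 kr × 25% = 72500 kr
  → 86750 kr

73620 kr ≤ 86750 kr, so no add-on is due.

0 kr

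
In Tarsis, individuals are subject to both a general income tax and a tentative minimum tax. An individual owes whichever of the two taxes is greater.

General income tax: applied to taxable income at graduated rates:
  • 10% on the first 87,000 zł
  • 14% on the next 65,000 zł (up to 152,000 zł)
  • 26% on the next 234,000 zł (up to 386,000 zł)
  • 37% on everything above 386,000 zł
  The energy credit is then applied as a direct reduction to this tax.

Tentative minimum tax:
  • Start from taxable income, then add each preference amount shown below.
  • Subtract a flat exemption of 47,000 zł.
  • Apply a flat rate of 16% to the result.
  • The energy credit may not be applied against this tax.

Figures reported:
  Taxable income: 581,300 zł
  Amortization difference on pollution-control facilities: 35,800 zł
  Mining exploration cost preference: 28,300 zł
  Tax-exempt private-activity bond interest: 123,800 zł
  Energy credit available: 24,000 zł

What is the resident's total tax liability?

126,901 zł

Tentative minimum tax:
  Adjusted income: 581,300 zł + 35,800 zł + 28,300 zł + 123,800 zł = 769,200 zł
  Less exemption 47,000 zł → base 722,200 zł
  722,200 zł × 16% = 115,552 zł

General income tax:
  87,000 zł × 10% = 8,700 zł
  65,000 zł × 14% = 9,100 zł
  234,000 zł × 26% = 60,840 zł
  195,300 zł × 37% = 72,261 zł
  → 150,901 zł
  Less energy credit 24,000 zł → 126,901 zł

126,901 zł > 115,552 zł, so the general income tax governs.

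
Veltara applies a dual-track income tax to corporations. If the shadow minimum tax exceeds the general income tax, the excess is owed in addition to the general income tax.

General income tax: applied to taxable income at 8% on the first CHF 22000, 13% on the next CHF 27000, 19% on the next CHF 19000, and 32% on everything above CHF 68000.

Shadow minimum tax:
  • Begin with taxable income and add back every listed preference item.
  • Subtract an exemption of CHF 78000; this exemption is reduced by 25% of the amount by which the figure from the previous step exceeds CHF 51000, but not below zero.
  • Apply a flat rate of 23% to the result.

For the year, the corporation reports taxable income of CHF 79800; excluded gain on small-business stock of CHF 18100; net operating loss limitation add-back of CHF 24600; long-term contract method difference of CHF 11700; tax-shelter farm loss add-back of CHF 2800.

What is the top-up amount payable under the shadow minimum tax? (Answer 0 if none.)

General income tax:
  CHF 22000 × 8% = CHF 1760
  CHF 27000 × 13% = CHF 3510
  CHF 19000 × 19% = CHF 3610
  CHF 11800 × 32% = CHF 3776
  → CHF 12656

Shadow minimum tax:
  Adjusted income: CHF 79800 + CHF 18100 + CHF 24600 + CHF 11700 + CHF 2800 = CHF 137000
  Exemption: CHF 78000 − 25% × (CHF 137000 − CHF 51000) = CHF 78000 − CHF 21500 = CHF 56500
  Base: CHF 137000 − CHF 56500 = CHF 80500
  CHF 80500 × 23% = CHF 18515

Excess of shadow minimum tax over general income tax: CHF 18515 − CHF 12656 = CHF 5859.

CHF 5859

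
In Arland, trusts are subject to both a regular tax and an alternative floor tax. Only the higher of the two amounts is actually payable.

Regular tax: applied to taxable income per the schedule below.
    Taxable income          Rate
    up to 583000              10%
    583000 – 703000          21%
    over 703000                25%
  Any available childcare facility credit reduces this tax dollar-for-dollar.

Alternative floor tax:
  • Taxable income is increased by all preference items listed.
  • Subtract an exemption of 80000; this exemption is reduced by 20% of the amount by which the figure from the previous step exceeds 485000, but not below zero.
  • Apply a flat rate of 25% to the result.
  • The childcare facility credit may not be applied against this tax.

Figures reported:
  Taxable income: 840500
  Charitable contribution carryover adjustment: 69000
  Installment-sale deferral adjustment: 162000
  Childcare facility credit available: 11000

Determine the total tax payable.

267875

Alternative floor tax:
  Adjusted income: 840500 + 69000 + 162000 = 1071500
  Exemption: 20% × (1071500 − 485000) = 117300 ≥ 80000, so the exemption is fully phased out
  Base: 1071500 − 0 = 1071500
  1071500 × 25% = 267875

Regular tax:
  583000 × 10% = 58300
  120000 × 21% = 25200
  137500 × 25% = 34375
  → 117875
  Less childcare facility credit 11000 → 106875

267875 > 106875, so the alternative floor tax is the binding amount.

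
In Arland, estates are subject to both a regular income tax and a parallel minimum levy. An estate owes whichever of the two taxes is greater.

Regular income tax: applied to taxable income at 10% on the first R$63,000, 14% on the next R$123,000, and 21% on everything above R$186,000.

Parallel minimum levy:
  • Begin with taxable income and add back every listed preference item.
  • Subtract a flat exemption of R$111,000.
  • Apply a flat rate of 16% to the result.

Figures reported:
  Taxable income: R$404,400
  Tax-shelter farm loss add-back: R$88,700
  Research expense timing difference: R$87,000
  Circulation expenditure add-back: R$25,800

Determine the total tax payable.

Regular income tax:
  R$63,000 × 10% = R$6,300
  R$123,000 × 14% = R$17,220
  R$218,400 × 21% = R$45,864
  → R$69,384

Parallel minimum levy:
  Adjusted income: R$404,400 + R$88,700 + R$87,000 + R$25,800 = R$605,900
  Less exemption R$111,000 → base R$494,900
  R$494,900 × 16% = R$79,184

R$79,184 > R$69,384, so the parallel minimum levy is the binding amount.

R$79,184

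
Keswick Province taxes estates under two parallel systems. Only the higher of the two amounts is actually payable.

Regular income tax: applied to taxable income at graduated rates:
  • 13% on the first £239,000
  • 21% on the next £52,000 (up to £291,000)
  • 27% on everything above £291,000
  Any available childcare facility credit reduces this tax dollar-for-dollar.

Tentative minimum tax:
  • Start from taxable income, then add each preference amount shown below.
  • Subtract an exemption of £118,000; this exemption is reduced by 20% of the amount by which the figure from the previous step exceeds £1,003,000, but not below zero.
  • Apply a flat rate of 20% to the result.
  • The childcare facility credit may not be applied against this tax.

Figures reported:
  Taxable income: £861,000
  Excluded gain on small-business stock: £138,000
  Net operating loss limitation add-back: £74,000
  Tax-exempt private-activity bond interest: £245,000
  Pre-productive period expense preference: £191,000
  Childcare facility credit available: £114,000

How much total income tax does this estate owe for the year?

Tentative minimum tax:
  Adjusted income: £861,000 + £138,000 + £74,000 + £245,000 + £191,000 = £1,509,000
  Exemption: £118,000 − 20% × (£1,509,000 − £1,003,000) = £118,000 − £101,200 = £16,800
  Base: £1,509,000 − £16,800 = £1,492,200
  £1,492,200 × 20% = £298,440

Regular income tax:
  £239,000 × 13% = £31,070
  £52,000 × 21% = £10,920
  £570,000 × 27% = £153,900
  → £195,890
  Less childcare facility credit £114,000 → £81,890

£298,440 > £81,890, so the tentative minimum tax is the binding amount.

£298,440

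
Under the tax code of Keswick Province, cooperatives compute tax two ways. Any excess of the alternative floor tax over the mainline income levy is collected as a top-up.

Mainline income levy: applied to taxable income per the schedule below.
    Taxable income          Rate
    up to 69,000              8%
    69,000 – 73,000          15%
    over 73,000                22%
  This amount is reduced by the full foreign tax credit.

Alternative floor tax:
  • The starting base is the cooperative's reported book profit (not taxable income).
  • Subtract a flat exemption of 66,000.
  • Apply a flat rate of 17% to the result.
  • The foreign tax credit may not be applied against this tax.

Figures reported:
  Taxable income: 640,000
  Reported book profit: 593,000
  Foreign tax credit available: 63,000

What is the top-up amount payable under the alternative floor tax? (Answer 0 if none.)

Mainline income levy:
  69,000 × 8% = 5,520
  4,000 × 15% = 600
  567,000 × 22% = 124,740
  → 130,860
  Less foreign tax credit 63,000 → 67,860

Alternative floor tax:
  Base (reported book profit): 593,000
  Less exemption 66,000 → base 527,000
  527,000 × 17% = 89,590

Excess of alternative floor tax over mainline income levy: 89,590 − 67,860 = 21,730.

21,730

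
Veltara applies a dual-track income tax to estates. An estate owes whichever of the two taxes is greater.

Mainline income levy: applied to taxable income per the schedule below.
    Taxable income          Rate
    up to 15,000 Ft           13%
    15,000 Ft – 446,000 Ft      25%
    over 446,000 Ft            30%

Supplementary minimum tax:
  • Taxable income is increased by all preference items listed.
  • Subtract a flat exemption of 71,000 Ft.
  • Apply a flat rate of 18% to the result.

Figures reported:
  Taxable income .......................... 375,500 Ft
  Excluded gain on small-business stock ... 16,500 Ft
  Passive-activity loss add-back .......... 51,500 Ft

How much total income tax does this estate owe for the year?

92,075 Ft

Supplementary minimum tax:
  Adjusted income: 375,500 Ft + 16,500 Ft + 51,500 Ft = 443,500 Ft
  Less exemption 71,000 Ft → base 372,500 Ft
  372,500 Ft × 18% = 67,050 Ft

Mainline income levy:
  15,000 Ft × 13% = 1,950 Ft
  360,500 Ft × 25% = 90,125 Ft
  → 92,075 Ft

92,075 Ft > 67,050 Ft, so the mainline income levy governs.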